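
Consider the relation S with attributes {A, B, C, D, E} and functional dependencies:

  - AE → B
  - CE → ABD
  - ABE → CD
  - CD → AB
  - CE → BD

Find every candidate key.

(A, E), (C, E)

Attribute E never appears on the right-hand side of any dependency, so E must belong to every candidate key.
{E}⁺ = {E}, which is not all of the schema, so we must add further attributes.
{A, E}⁺: AE→B adds B; ABE→CD adds C, D → {A, B, C, D, E}.
{C, E}⁺: CE→ABD adds A, B, D → {A, B, C, D, E}.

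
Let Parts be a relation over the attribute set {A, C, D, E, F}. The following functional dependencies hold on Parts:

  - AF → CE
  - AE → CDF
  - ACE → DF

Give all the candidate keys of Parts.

(A, E); (A, F)

{A, E}⁺: AE→CDF adds C, D, F → {A, C, D, E, F}. Minimal: {E}⁺ = {E}; {A}⁺ = {A} — none reach the full schema.
{A, F}⁺: AF→CE adds C, E; AE→CDF adds D → {A, C, D, E, F}. Minimal: {F}⁺ = {F}; {A}⁺ = {A} — none reach the full schema.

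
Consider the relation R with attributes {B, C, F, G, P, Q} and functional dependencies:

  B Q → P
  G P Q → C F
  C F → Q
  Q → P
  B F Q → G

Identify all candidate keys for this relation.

{B, C, F}, {B, F, Q}, {B, G, Q}

Attribute B never appears on the right-hand side of any dependency, so B must belong to every candidate key.
{B}⁺ = {B}, which is not all of the schema, so we must add further attributes.
{B, C, F}⁺: CF→Q adds Q; Q→P adds P; BFQ→G adds G → {B, C, F, G, P, Q}. Minimal: {C, F}⁺ = {C, F, P, Q}; {B, F}⁺ = {B, F}; {B, C}⁺ = {B, C} — none reach the full schema.
{B, F, Q}⁺: BQ→P adds P; BFQ→G adds G; GPQ→CF adds C → {B, C, F, G, P, Q}. Minimal: {F, Q}⁺ = {F, P, Q}; {B, Q}⁺ = {B, P, Q}; {B, F}⁺ = {B, F} — none reach the full schema.
{B, G, Q}⁺: BQ→P adds P; GPQ→CF adds C, F → {B, C, F, G, P, Q}. Minimal: {G, Q}⁺ = {C, F, G, P, Q}; {B, Q}⁺ = {B, P, Q}; {B, G}⁺ = {B, G} — none reach the full schema.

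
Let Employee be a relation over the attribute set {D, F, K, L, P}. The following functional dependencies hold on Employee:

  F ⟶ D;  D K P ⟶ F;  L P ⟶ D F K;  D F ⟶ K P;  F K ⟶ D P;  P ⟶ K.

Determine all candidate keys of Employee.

{F, L}, {L, P}

Attribute L never appears on the right-hand side of any dependency, so L must belong to every candidate key.
{L}⁺ = {L}, which is not all of the schema, so we must add further attributes.
{F, L}⁺: F→D adds D; DF→KP adds K, P → {D, F, K, L, P}. Minimal: {L}⁺ = {L}; {F}⁺ = {D, F, K, P} — none reach the full schema.
{L, P}⁺: LP→DFK adds D, F, K → {D, F, K, L, P}. Minimal: {P}⁺ = {K, P}; {L}⁺ = {L} — none reach the full schema.
Any other superkey contains one of these as a subset, so there are no further candidate keys.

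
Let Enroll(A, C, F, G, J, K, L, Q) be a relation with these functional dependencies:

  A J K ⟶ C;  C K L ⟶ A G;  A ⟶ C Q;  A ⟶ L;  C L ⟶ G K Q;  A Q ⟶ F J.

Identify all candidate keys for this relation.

{A}, {C, L}

{A}⁺: A→CQ adds C, Q; A→L adds L; CL→GKQ adds G, K; AQ→FJ adds F, J → {A, C, F, G, J, K, L, Q}.
{C, L}⁺: CL→GKQ adds G, K, Q; CKL→AG adds A; AQ→FJ adds F, J → {A, C, F, G, J, K, L, Q}.
Any other superkey contains one of these as a subset, so there are no further candidate keys.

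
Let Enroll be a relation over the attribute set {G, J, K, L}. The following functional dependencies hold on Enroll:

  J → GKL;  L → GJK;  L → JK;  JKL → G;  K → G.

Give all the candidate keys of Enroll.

{J}, {L}

{J}⁺: J→GKL adds G, K, L → {G, J, K, L}.
{L}⁺: L→GJK adds G, J, K → {G, J, K, L}.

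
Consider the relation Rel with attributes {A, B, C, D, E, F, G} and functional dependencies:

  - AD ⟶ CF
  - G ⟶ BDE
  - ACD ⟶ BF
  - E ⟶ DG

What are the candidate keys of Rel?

Attribute A never appears on the right-hand side of any dependency, so A must belong to every candidate key.
{A}⁺ = {A}, which is not all of the schema, so we must add further attributes.
{A, E}⁺: E→DG adds D, G; AD→CF adds C, F; G→BDE adds B → {A, B, C, D, E, F, G}.
{A, G}⁺: G→BDE adds B, D, E; AD→CF adds C, F → {A, B, C, D, E, F, G}.
Any other superkey contains one of these as a subset, so there are no further candidate keys.

{A, E}; {A, G}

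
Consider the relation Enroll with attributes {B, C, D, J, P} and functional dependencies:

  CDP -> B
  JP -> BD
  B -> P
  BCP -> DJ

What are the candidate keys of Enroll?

Attribute C never appears on the right-hand side of any dependency, so C must belong to every candidate key.
{C}⁺ = {C}, which is not all of the schema, so we must add further attributes.
{B, C}⁺: B→P adds P; BCP→DJ adds D, J → {B, C, D, J, P}. Minimal: {C}⁺ = {C}; {B}⁺ = {B, P} — none reach the full schema.
{C, D, P}⁺: CDP→B adds B; BCP→DJ adds J → {B, C, D, J, P}. Minimal: {D, P}⁺ = {D, P}; {C, P}⁺ = {C, P}; {C, D}⁺ = {C, D} — none reach the full schema.
{C, J, P}⁺: JP→BD adds B, D → {B, C, D, J, P}. Minimal: {J, P}⁺ = {B, D, J, P}; {C, P}⁺ = {C, P}; {C, J}⁺ = {C, J} — none reach the full schema.

{B, C}; {C, D, P}; {C, J, P}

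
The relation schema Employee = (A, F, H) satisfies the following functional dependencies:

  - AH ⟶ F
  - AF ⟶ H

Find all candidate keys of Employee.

Attribute A never appears on the right-hand side of any dependency, so A must belong to every candidate key.
{A}⁺ = {A}, which is not all of the schema, so we must add further attributes.
{A, F}⁺: AF→H adds H → {A, F, H}. Minimal: {F}⁺ = {F}; {A}⁺ = {A} — none reach the full schema.
{A, H}⁺: AH→F adds F → {A, F, H}. Minimal: {H}⁺ = {H}; {A}⁺ = {A} — none reach the full schema.

{A, F}; {A, H}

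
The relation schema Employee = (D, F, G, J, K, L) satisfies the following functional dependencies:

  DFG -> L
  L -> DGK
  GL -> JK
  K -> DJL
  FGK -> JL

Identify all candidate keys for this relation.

(F, K); (F, L); (D, F, G)

Attribute F never appears on the right-hand side of any dependency, so F must belong to every candidate key.
{F}⁺ = {F}, which is not all of the schema, so we must add further attributes.
{F, K}⁺: K→DJL adds D, J, L; L→DGK adds G → {D, F, G, J, K, L}.
{F, L}⁺: L→DGK adds D, G, K; GL→JK adds J → {D, F, G, J, K, L}.
{D, F, G}⁺: DFG→L adds L; L→DGK adds K; GL→JK adds J → {D, F, G, J, K, L}.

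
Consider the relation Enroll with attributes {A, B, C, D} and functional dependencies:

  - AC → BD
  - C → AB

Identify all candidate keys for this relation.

Attribute C never appears on the right-hand side of any dependency, so C must belong to every candidate key.
{C}⁺ = {A, B, C, D}, which is all of the schema, so {C} is the only candidate key.

C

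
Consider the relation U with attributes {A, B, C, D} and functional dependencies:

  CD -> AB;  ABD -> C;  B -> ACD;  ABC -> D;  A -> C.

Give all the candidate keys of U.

(B); (A, D); (C, D)

{B}⁺: B→ACD adds A, C, D → {A, B, C, D}.
{A, D}⁺: A→C adds C; CD→AB adds B → {A, B, C, D}. Minimal: {D}⁺ = {D}; {A}⁺ = {A, C} — none reach the full schema.
{C, D}⁺: CD→AB adds A, B → {A, B, C, D}. Minimal: {D}⁺ = {D}; {C}⁺ = {C} — none reach the full schema.
Any other superkey contains one of these as a subset, so there are no further candidate keys.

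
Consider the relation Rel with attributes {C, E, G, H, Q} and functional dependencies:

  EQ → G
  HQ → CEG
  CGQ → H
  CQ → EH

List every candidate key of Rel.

{C, Q}⁺: CQ→EH adds E, H; EQ→G adds G → {C, E, G, H, Q}.
{H, Q}⁺: HQ→CEG adds C, E, G → {C, E, G, H, Q}.
Any other superkey contains one of these as a subset, so there are no further candidate keys.

{C, Q}, {H, Q}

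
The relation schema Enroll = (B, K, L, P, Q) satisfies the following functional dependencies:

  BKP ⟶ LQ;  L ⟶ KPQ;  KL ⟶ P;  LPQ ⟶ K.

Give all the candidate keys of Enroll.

BL, BKP

Attribute B never appears on the right-hand side of any dependency, so B must belong to every candidate key.
{B}⁺ = {B}, which is not all of the schema, so we must add further attributes.
{B, L}⁺: L→KPQ adds K, P, Q → {B, K, L, P, Q}.
{B, K, P}⁺: BKP→LQ adds L, Q → {B, K, L, P, Q}.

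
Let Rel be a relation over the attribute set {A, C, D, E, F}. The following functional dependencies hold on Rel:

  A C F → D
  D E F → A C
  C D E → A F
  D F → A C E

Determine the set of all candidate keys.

{D, F}, {A, C, F}, {C, D, E}

{D, F}⁺: DF→ACE adds A, C, E → {A, C, D, E, F}. Minimal: {F}⁺ = {F}; {D}⁺ = {D} — none reach the full schema.
{A, C, F}⁺: ACF→D adds D; DF→ACE adds E → {A, C, D, E, F}. Minimal: {C, F}⁺ = {C, F}; {A, F}⁺ = {A, F}; {A, C}⁺ = {A, C} — none reach the full schema.
{C, D, E}⁺: CDE→AF adds A, F → {A, C, D, E, F}. Minimal: {D, E}⁺ = {D, E}; {C, E}⁺ = {C, E}; {C, D}⁺ = {C, D} — none reach the full schema.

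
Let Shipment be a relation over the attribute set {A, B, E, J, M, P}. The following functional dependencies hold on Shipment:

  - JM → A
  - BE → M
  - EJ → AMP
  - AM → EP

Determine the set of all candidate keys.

Attributes B, J never appear on any right-hand side, so every candidate key must contain {B, J}.
{B, J}⁺ = {B, J}, which is not all of the schema, so we must add further attributes.
{B, E, J}⁺: BE→M adds M; EJ→AMP adds A, P → {A, B, E, J, M, P}. Minimal: {E, J}⁺ = {A, E, J, M, P}; {B, J}⁺ = {B, J}; {B, E}⁺ = {B, E, M} — none reach the full schema.
{B, J, M}⁺: JM→A adds A; AM→EP adds E, P → {A, B, E, J, M, P}. Minimal: {J, M}⁺ = {A, E, J, M, P}; {B, M}⁺ = {B, M}; {B, J}⁺ = {B, J} — none reach the full schema.

{B, E, J}; {B, J, M}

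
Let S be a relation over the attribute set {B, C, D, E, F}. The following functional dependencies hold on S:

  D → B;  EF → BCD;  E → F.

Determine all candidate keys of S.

{E}

Attribute E never appears on the right-hand side of any dependency, so E must belong to every candidate key.
{E}⁺ = {B, C, D, E, F}, which is all of the schema, so {E} is the only candidate key.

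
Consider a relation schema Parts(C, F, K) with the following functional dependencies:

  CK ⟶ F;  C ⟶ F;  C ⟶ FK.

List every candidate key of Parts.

{C}⁺: C→F adds F; C→FK adds K → {C, F, K}.

{C}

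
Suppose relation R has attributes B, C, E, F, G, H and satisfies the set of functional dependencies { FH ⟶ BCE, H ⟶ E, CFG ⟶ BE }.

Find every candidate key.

(F, G, H)

{F, G, H}⁺: FH→BCE adds B, C, E → {B, C, E, F, G, H}.
No other minimal superkey exists.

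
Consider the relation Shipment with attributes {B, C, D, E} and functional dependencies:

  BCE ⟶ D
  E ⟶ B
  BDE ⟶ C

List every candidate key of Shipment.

{C, E}, {D, E}

Attribute E never appears on the right-hand side of any dependency, so E must belong to every candidate key.
{E}⁺ = {B, E}, which is not all of the schema, so we must add further attributes.
{C, E}⁺: E→B adds B; BCE→D adds D → {B, C, D, E}. Minimal: {E}⁺ = {B, E}; {C}⁺ = {C} — none reach the full schema.
{D, E}⁺: E→B adds B; BDE→C adds C → {B, C, D, E}. Minimal: {E}⁺ = {B, E}; {D}⁺ = {D} — none reach the full schema.
Any other superkey contains one of these as a subset, so there are no further candidate keys.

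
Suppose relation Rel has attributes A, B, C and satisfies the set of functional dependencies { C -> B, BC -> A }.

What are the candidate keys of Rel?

Attribute C never appears on the right-hand side of any dependency, so C must belong to every candidate key.
{C}⁺ = {A, B, C}, which is all of the schema, so {C} is the only candidate key.

{C}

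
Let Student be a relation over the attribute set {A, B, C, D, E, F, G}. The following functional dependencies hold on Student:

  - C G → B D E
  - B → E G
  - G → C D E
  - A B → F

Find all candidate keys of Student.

{A, B}; {A, G}

Attribute A never appears on the right-hand side of any dependency, so A must belong to every candidate key.
{A}⁺ = {A}, which is not all of the schema, so we must add further attributes.
{A, B}⁺: B→EG adds E, G; G→CDE adds C, D; AB→F adds F → {A, B, C, D, E, F, G}. Minimal: {B}⁺ = {B, C, D, E, G}; {A}⁺ = {A} — none reach the full schema.
{A, G}⁺: G→CDE adds C, D, E; CG→BDE adds B; AB→F adds F → {A, B, C, D, E, F, G}. Minimal: {G}⁺ = {B, C, D, E, G}; {A}⁺ = {A} — none reach the full schema.
Any other superkey contains one of these as a subset, so there are no further candidate keys.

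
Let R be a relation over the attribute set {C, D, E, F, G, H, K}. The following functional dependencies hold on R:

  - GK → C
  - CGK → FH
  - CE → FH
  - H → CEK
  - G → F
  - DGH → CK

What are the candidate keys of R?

{D, G, H}⁺: H→CEK adds C, E, K; G→F adds F → {C, D, E, F, G, H, K}. Minimal: {G, H}⁺ = {C, E, F, G, H, K}; {D, H}⁺ = {C, D, E, F, H, K}; {D, G}⁺ = {D, F, G} — none reach the full schema.
{D, G, K}⁺: GK→C adds C; CGK→FH adds F, H; H→CEK adds E → {C, D, E, F, G, H, K}. Minimal: {G, K}⁺ = {C, E, F, G, H, K}; {D, K}⁺ = {D, K}; {D, G}⁺ = {D, F, G} — none reach the full schema.
{C, D, E, G}⁺: CE→FH adds F, H; H→CEK adds K → {C, D, E, F, G, H, K}. Minimal: {D, E, G}⁺ = {D, E, F, G}; {C, E, G}⁺ = {C, E, F, G, H, K}; {C, D, G}⁺ = {C, D, F, G}; … — none reach the full schema.
Any other superkey contains one of these as a subset, so there are no further candidate keys.

DGH, DGK, CDEG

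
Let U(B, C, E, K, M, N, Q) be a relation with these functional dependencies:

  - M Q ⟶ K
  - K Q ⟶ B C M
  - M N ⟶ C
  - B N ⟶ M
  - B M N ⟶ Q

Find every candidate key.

Attributes E, N never appear on any right-hand side, so every candidate key must contain {E, N}.
{E, N}⁺ = {E, N}, which is not all of the schema, so we must add further attributes.
{B, E, N}⁺: BN→M adds M; BMN→Q adds Q; MQ→K adds K; KQ→BCM adds C → {B, C, E, K, M, N, Q}. Minimal: {E, N}⁺ = {E, N}; {B, N}⁺ = {B, C, K, M, N, Q}; {B, E}⁺ = {B, E} — none reach the full schema.
{E, K, N, Q}⁺: KQ→BCM adds B, C, M → {B, C, E, K, M, N, Q}. Minimal: {K, N, Q}⁺ = {B, C, K, M, N, Q}; {E, N, Q}⁺ = {E, N, Q}; {E, K, Q}⁺ = {B, C, E, K, M, Q}; … — none reach the full schema.
{E, M, N, Q}⁺: MQ→K adds K; KQ→BCM adds B, C → {B, C, E, K, M, N, Q}. Minimal: {M, N, Q}⁺ = {B, C, K, M, N, Q}; {E, N, Q}⁺ = {E, N, Q}; {E, M, Q}⁺ = {B, C, E, K, M, Q}; … — none reach the full schema.

{B, E, N}, {E, K, N, Q}, {E, M, N, Q}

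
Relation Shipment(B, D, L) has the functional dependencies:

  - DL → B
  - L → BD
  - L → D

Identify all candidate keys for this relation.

(L)

Attribute L never appears on the right-hand side of any dependency, so L must belong to every candidate key.
{L}⁺ = {B, D, L}, which is all of the schema, so {L} is the only candidate key.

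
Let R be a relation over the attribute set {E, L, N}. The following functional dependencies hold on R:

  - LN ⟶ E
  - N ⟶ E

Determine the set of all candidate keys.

LN

Attributes L, N never appear on any right-hand side, so every candidate key must contain {L, N}.
{L, N}⁺ = {E, L, N}, which is all of the schema, so {L, N} is the only candidate key.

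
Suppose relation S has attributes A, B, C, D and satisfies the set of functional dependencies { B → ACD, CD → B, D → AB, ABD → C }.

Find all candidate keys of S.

{B}; {D}

{B}⁺: B→ACD adds A, C, D → {A, B, C, D}.
{D}⁺: D→AB adds A, B; ABD→C adds C → {A, B, C, D}.
Any other superkey contains one of these as a subset, so there are no further candidate keys.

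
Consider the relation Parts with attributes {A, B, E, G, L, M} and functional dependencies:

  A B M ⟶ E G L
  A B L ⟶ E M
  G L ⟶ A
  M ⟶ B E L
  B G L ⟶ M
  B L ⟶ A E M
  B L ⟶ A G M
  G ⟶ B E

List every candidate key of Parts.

{M}; {B, L}; {G, L}

{M}⁺: M→BEL adds B, E, L; BL→AEM adds A; BL→AGM adds G → {A, B, E, G, L, M}.
{B, L}⁺: BL→AEM adds A, E, M; BL→AGM adds G → {A, B, E, G, L, M}. Minimal: {L}⁺ = {L}; {B}⁺ = {B} — none reach the full schema.
{G, L}⁺: GL→A adds A; G→BE adds B, E; ABL→EM adds M → {A, B, E, G, L, M}. Minimal: {L}⁺ = {L}; {G}⁺ = {B, E, G} — none reach the full schema.
Any other superkey contains one of these as a subset, so there are no further candidate keys.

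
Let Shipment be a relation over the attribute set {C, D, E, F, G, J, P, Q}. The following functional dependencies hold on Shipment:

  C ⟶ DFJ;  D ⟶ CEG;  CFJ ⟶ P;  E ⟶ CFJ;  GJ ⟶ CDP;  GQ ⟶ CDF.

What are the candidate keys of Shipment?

{C, Q}⁺: C→DFJ adds D, F, J; D→CEG adds E, G; CFJ→P adds P → {C, D, E, F, G, J, P, Q}. Minimal: {Q}⁺ = {Q}; {C}⁺ = {C, D, E, F, G, J, P} — none reach the full schema.
{D, Q}⁺: D→CEG adds C, E, G; E→CFJ adds F, J; GJ→CDP adds P → {C, D, E, F, G, J, P, Q}. Minimal: {Q}⁺ = {Q}; {D}⁺ = {C, D, E, F, G, J, P} — none reach the full schema.
{E, Q}⁺: E→CFJ adds C, F, J; C→DFJ adds D; D→CEG adds G; CFJ→P adds P → {C, D, E, F, G, J, P, Q}. Minimal: {Q}⁺ = {Q}; {E}⁺ = {C, D, E, F, G, J, P} — none reach the full schema.
{G, Q}⁺: GQ→CDF adds C, D, F; C→DFJ adds J; D→CEG adds E; CFJ→P adds P → {C, D, E, F, G, J, P, Q}. Minimal: {Q}⁺ = {Q}; {G}⁺ = {G} — none reach the full schema.
Any other superkey contains one of these as a subset, so there are no further candidate keys.

(C, Q), (D, Q), (E, Q), (G, Q)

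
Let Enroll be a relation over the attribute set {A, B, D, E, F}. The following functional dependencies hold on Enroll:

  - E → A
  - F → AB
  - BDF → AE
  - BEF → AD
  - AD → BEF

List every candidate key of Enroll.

{A, D}⁺: AD→BEF adds B, E, F → {A, B, D, E, F}. Minimal: {D}⁺ = {D}; {A}⁺ = {A} — none reach the full schema.
{D, E}⁺: E→A adds A; AD→BEF adds B, F → {A, B, D, E, F}. Minimal: {E}⁺ = {A, E}; {D}⁺ = {D} — none reach the full schema.
{D, F}⁺: F→AB adds A, B; BDF→AE adds E → {A, B, D, E, F}. Minimal: {F}⁺ = {A, B, F}; {D}⁺ = {D} — none reach the full schema.
{E, F}⁺: E→A adds A; F→AB adds B; BEF→AD adds D → {A, B, D, E, F}. Minimal: {F}⁺ = {A, B, F}; {E}⁺ = {A, E} — none reach the full schema.

AD, DE, DF, EF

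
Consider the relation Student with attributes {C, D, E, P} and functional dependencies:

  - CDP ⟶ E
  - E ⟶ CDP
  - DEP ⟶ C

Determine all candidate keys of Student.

{E}⁺: E→CDP adds C, D, P → {C, D, E, P}.
{C, D, P}⁺: CDP→E adds E → {C, D, E, P}. Minimal: {D, P}⁺ = {D, P}; {C, P}⁺ = {C, P}; {C, D}⁺ = {C, D} — none reach the full schema.

{E}; {C, D, P}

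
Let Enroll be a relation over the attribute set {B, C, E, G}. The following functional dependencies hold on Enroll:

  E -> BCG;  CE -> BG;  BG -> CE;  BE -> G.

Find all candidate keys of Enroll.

{E}⁺: E→BCG adds B, C, G → {B, C, E, G}.
{B, G}⁺: BG→CE adds C, E → {B, C, E, G}. Minimal: {G}⁺ = {G}; {B}⁺ = {B} — none reach the full schema.

E; BG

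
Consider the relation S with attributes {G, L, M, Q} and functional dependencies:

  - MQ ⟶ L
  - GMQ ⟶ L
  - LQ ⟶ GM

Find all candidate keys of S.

{L, Q}, {M, Q}

{L, Q}⁺: LQ→GM adds G, M → {G, L, M, Q}.
{M, Q}⁺: MQ→L adds L; LQ→GM adds G → {G, L, M, Q}.
Any other superkey contains one of these as a subset, so there are no further candidate keys.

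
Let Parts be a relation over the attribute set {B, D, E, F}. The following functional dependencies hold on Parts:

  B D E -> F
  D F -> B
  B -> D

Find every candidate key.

(B, E), (D, E, F)

Attribute E never appears on the right-hand side of any dependency, so E must belong to every candidate key.
{E}⁺ = {E}, which is not all of the schema, so we must add further attributes.
{B, E}⁺: B→D adds D; BDE→F adds F → {B, D, E, F}.
{D, E, F}⁺: DF→B adds B → {B, D, E, F}.
Any other superkey contains one of these as a subset, so there are no further candidate keys.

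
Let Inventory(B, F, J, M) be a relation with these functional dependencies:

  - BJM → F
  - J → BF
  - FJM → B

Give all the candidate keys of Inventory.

Attributes J, M never appear on any right-hand side, so every candidate key must contain {J, M}.
{J, M}⁺ = {B, F, J, M}, which is all of the schema, so {J, M} is the only candidate key.

{J, M}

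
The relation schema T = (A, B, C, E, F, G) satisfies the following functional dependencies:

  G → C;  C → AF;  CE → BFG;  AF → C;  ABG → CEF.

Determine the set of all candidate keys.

{B, G}, {C, E}, {E, G}, {A, E, F}

{B, G}⁺: G→C adds C; C→AF adds A, F; ABG→CEF adds E → {A, B, C, E, F, G}. Minimal: {G}⁺ = {A, C, F, G}; {B}⁺ = {B} — none reach the full schema.
{C, E}⁺: C→AF adds A, F; CE→BFG adds B, G → {A, B, C, E, F, G}. Minimal: {E}⁺ = {E}; {C}⁺ = {A, C, F} — none reach the full schema.
{E, G}⁺: G→C adds C; C→AF adds A, F; CE→BFG adds B → {A, B, C, E, F, G}. Minimal: {G}⁺ = {A, C, F, G}; {E}⁺ = {E} — none reach the full schema.
{A, E, F}⁺: AF→C adds C; CE→BFG adds B, G → {A, B, C, E, F, G}. Minimal: {E, F}⁺ = {E, F}; {A, F}⁺ = {A, C, F}; {A, E}⁺ = {A, E} — none reach the full schema.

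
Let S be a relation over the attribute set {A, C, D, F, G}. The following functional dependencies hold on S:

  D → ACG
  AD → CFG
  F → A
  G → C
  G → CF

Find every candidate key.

{D}

Attribute D never appears on the right-hand side of any dependency, so D must belong to every candidate key.
{D}⁺ = {A, C, D, F, G}, which is all of the schema, so {D} is the only candidate key.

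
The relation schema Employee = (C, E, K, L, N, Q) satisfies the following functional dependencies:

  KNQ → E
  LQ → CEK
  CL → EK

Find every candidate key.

Attributes L, N, Q never appear on any right-hand side, so every candidate key must contain {L, N, Q}.
{L, N, Q}⁺ = {C, E, K, L, N, Q}, which is all of the schema, so {L, N, Q} is the only candidate key.

(L, N, Q)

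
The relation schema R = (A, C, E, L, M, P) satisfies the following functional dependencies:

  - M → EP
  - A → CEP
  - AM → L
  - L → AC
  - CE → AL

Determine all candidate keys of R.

Attribute M never appears on the right-hand side of any dependency, so M must belong to every candidate key.
{M}⁺ = {E, M, P}, which is not all of the schema, so we must add further attributes.
{A, M}⁺: M→EP adds E, P; A→CEP adds C; AM→L adds L → {A, C, E, L, M, P}. Minimal: {M}⁺ = {E, M, P}; {A}⁺ = {A, C, E, L, P} — none reach the full schema.
{C, M}⁺: M→EP adds E, P; CE→AL adds A, L → {A, C, E, L, M, P}. Minimal: {M}⁺ = {E, M, P}; {C}⁺ = {C} — none reach the full schema.
{L, M}⁺: M→EP adds E, P; L→AC adds A, C → {A, C, E, L, M, P}. Minimal: {M}⁺ = {E, M, P}; {L}⁺ = {A, C, E, L, P} — none reach the full schema.
Any other superkey contains one of these as a subset, so there are no further candidate keys.

{A, M}, {C, M}, {L, M}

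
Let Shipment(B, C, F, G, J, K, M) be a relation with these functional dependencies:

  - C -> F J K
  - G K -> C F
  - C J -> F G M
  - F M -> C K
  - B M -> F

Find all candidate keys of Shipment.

Attribute B never appears on the right-hand side of any dependency, so B must belong to every candidate key.
{B}⁺ = {B}, which is not all of the schema, so we must add further attributes.
{B, C}⁺: C→FJK adds F, J, K; CJ→FGM adds G, M → {B, C, F, G, J, K, M}. Minimal: {C}⁺ = {C, F, G, J, K, M}; {B}⁺ = {B} — none reach the full schema.
{B, M}⁺: BM→F adds F; FM→CK adds C, K; C→FJK adds J; CJ→FGM adds G → {B, C, F, G, J, K, M}. Minimal: {M}⁺ = {M}; {B}⁺ = {B} — none reach the full schema.
{B, G, K}⁺: GK→CF adds C, F; C→FJK adds J; CJ→FGM adds M → {B, C, F, G, J, K, M}. Minimal: {G, K}⁺ = {C, F, G, J, K, M}; {B, K}⁺ = {B, K}; {B, G}⁺ = {B, G} — none reach the full schema.
Any other superkey contains one of these as a subset, so there are no further candidate keys.

BC; BM; BGK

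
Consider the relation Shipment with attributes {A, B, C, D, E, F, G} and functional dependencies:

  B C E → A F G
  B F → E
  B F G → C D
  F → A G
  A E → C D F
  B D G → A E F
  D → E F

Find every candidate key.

Attribute B never appears on the right-hand side of any dependency, so B must belong to every candidate key.
{B}⁺ = {B}, which is not all of the schema, so we must add further attributes.
{B, D}⁺: D→EF adds E, F; F→AG adds A, G; AE→CDF adds C → {A, B, C, D, E, F, G}. Minimal: {D}⁺ = {A, C, D, E, F, G}; {B}⁺ = {B} — none reach the full schema.
{B, F}⁺: BF→E adds E; F→AG adds A, G; AE→CDF adds C, D → {A, B, C, D, E, F, G}. Minimal: {F}⁺ = {A, F, G}; {B}⁺ = {B} — none reach the full schema.
{A, B, E}⁺: AE→CDF adds C, D, F; BCE→AFG adds G → {A, B, C, D, E, F, G}. Minimal: {B, E}⁺ = {B, E}; {A, E}⁺ = {A, C, D, E, F, G}; {A, B}⁺ = {A, B} — none reach the full schema.
{B, C, E}⁺: BCE→AFG adds A, F, G; BFG→CD adds D → {A, B, C, D, E, F, G}. Minimal: {C, E}⁺ = {C, E}; {B, E}⁺ = {B, E}; {B, C}⁺ = {B, C} — none reach the full schema.
Any other superkey contains one of these as a subset, so there are no further candidate keys.

{B, D}, {B, F}, {A, B, E}, {B, C, E}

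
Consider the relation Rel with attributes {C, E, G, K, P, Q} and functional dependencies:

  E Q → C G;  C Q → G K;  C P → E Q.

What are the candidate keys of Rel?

{C, P}; {E, P, Q}

Attribute P never appears on the right-hand side of any dependency, so P must belong to every candidate key.
{P}⁺ = {P}, which is not all of the schema, so we must add further attributes.
{C, P}⁺: CP→EQ adds E, Q; EQ→CG adds G; CQ→GK adds K → {C, E, G, K, P, Q}.
{E, P, Q}⁺: EQ→CG adds C, G; CQ→GK adds K → {C, E, G, K, P, Q}.
Any other superkey contains one of these as a subset, so there are no further candidate keys.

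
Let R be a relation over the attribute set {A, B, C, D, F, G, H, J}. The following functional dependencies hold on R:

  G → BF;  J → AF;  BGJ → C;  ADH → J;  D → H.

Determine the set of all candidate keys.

(A, D, G), (D, G, J)

Attributes D, G never appear on any right-hand side, so every candidate key must contain {D, G}.
{D, G}⁺ = {B, D, F, G, H}, which is not all of the schema, so we must add further attributes.
{A, D, G}⁺: G→BF adds B, F; D→H adds H; ADH→J adds J; BGJ→C adds C → {A, B, C, D, F, G, H, J}.
{D, G, J}⁺: G→BF adds B, F; J→AF adds A; BGJ→C adds C; D→H adds H → {A, B, C, D, F, G, H, J}.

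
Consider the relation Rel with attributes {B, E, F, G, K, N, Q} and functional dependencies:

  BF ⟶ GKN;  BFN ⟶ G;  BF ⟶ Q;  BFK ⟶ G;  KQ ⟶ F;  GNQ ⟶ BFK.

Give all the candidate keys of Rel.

{B, E, F}⁺: BF→GKN adds G, K, N; BF→Q adds Q → {B, E, F, G, K, N, Q}.
{B, E, K, Q}⁺: KQ→F adds F; BF→GKN adds G, N → {B, E, F, G, K, N, Q}.
{E, G, N, Q}⁺: GNQ→BFK adds B, F, K → {B, E, F, G, K, N, Q}.

{B, E, F}; {B, E, K, Q}; {E, G, N, Q}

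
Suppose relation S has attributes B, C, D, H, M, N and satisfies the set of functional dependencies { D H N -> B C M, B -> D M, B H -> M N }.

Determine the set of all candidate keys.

BH; DHN

Attribute H never appears on the right-hand side of any dependency, so H must belong to every candidate key.
{H}⁺ = {H}, which is not all of the schema, so we must add further attributes.
{B, H}⁺: B→DM adds D, M; BH→MN adds N; DHN→BCM adds C → {B, C, D, H, M, N}.
{D, H, N}⁺: DHN→BCM adds B, C, M → {B, C, D, H, M, N}.
Any other superkey contains one of these as a subset, so there are no further candidate keys.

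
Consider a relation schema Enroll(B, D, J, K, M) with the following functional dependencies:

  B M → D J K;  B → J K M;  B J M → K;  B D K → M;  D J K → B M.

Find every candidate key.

{B}⁺: B→JKM adds J, K, M; BM→DJK adds D → {B, D, J, K, M}.
{D, J, K}⁺: DJK→BM adds B, M → {B, D, J, K, M}. Minimal: {J, K}⁺ = {J, K}; {D, K}⁺ = {D, K}; {D, J}⁺ = {D, J} — none reach the full schema.

{B}, {D, J, K}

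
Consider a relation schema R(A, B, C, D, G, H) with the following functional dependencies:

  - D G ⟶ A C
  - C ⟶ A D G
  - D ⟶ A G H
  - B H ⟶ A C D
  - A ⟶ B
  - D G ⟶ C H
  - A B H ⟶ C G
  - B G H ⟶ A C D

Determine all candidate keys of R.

{C}⁺: C→ADG adds A, D, G; D→AGH adds H; A→B adds B → {A, B, C, D, G, H}.
{D}⁺: D→AGH adds A, G, H; A→B adds B; DG→CH adds C → {A, B, C, D, G, H}.
{A, H}⁺: A→B adds B; ABH→CG adds C, G; BGH→ACD adds D → {A, B, C, D, G, H}. Minimal: {H}⁺ = {H}; {A}⁺ = {A, B} — none reach the full schema.
{B, H}⁺: BH→ACD adds A, C, D; ABH→CG adds G → {A, B, C, D, G, H}. Minimal: {H}⁺ = {H}; {B}⁺ = {B} — none reach the full schema.

C; D; AH; BH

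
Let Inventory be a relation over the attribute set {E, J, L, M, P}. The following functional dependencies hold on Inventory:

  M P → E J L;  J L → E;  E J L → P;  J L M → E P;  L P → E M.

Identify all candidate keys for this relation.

{J, L}⁺: JL→E adds E; EJL→P adds P; LP→EM adds M → {E, J, L, M, P}. Minimal: {L}⁺ = {L}; {J}⁺ = {J} — none reach the full schema.
{L, P}⁺: LP→EM adds E, M; MP→EJL adds J → {E, J, L, M, P}. Minimal: {P}⁺ = {P}; {L}⁺ = {L} — none reach the full schema.
{M, P}⁺: MP→EJL adds E, J, L → {E, J, L, M, P}. Minimal: {P}⁺ = {P}; {M}⁺ = {M} — none reach the full schema.

(J, L); (L, P); (M, P)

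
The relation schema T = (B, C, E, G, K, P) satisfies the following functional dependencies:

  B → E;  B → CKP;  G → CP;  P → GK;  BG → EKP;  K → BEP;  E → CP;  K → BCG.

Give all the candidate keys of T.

{B}⁺: B→E adds E; B→CKP adds C, K, P; P→GK adds G → {B, C, E, G, K, P}.
{E}⁺: E→CP adds C, P; P→GK adds G, K; K→BEP adds B → {B, C, E, G, K, P}.
{G}⁺: G→CP adds C, P; P→GK adds K; K→BEP adds B, E → {B, C, E, G, K, P}.
{K}⁺: K→BEP adds B, E, P; E→CP adds C; K→BCG adds G → {B, C, E, G, K, P}.
{P}⁺: P→GK adds G, K; K→BEP adds B, E; E→CP adds C → {B, C, E, G, K, P}.
Any other superkey contains one of these as a subset, so there are no further candidate keys.

(B), (E), (G), (K), (P)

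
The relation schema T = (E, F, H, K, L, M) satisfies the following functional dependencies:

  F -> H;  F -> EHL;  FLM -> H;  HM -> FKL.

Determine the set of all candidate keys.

Attribute M never appears on the right-hand side of any dependency, so M must belong to every candidate key.
{M}⁺ = {M}, which is not all of the schema, so we must add further attributes.
{F, M}⁺: F→H adds H; F→EHL adds E, L; HM→FKL adds K → {E, F, H, K, L, M}. Minimal: {M}⁺ = {M}; {F}⁺ = {E, F, H, L} — none reach the full schema.
{H, M}⁺: HM→FKL adds F, K, L; F→EHL adds E → {E, F, H, K, L, M}. Minimal: {M}⁺ = {M}; {H}⁺ = {H} — none reach the full schema.
Any other superkey contains one of these as a subset, so there are no further candidate keys.

FM; HM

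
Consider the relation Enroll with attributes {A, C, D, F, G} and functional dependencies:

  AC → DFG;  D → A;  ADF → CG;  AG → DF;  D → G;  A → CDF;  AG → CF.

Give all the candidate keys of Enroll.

{A}, {D}

{A}⁺: A→CDF adds C, D, F; AC→DFG adds G → {A, C, D, F, G}.
{D}⁺: D→A adds A; D→G adds G; A→CDF adds C, F → {A, C, D, F, G}.
Any other superkey contains one of these as a subset, so there are no further candidate keys.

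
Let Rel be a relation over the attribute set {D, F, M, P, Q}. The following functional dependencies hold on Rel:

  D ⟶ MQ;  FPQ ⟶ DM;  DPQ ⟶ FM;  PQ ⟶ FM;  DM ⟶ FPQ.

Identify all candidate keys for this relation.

{D}⁺: D→MQ adds M, Q; DM→FPQ adds F, P → {D, F, M, P, Q}.
{P, Q}⁺: PQ→FM adds F, M; FPQ→DM adds D → {D, F, M, P, Q}. Minimal: {Q}⁺ = {Q}; {P}⁺ = {P} — none reach the full schema.

(D), (P, Q)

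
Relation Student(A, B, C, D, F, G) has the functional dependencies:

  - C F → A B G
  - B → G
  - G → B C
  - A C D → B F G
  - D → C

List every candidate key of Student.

{A, D}, {D, F}

Attribute D never appears on the right-hand side of any dependency, so D must belong to every candidate key.
{D}⁺ = {C, D}, which is not all of the schema, so we must add further attributes.
{A, D}⁺: D→C adds C; ACD→BFG adds B, F, G → {A, B, C, D, F, G}.
{D, F}⁺: D→C adds C; CF→ABG adds A, B, G → {A, B, C, D, F, G}.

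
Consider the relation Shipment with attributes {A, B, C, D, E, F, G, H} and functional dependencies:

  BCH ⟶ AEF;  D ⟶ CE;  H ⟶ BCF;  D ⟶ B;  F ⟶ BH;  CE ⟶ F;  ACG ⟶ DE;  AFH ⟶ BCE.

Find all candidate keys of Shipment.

Attribute G never appears on the right-hand side of any dependency, so G must belong to every candidate key.
{G}⁺ = {G}, which is not all of the schema, so we must add further attributes.
{D, G}⁺: D→CE adds C, E; D→B adds B; CE→F adds F; F→BH adds H; BCH→AEF adds A → {A, B, C, D, E, F, G, H}.
{F, G}⁺: F→BH adds B, H; H→BCF adds C; BCH→AEF adds A, E; ACG→DE adds D → {A, B, C, D, E, F, G, H}.
{G, H}⁺: H→BCF adds B, C, F; BCH→AEF adds A, E; ACG→DE adds D → {A, B, C, D, E, F, G, H}.
{A, C, G}⁺: ACG→DE adds D, E; D→B adds B; CE→F adds F; F→BH adds H → {A, B, C, D, E, F, G, H}.
{C, E, G}⁺: CE→F adds F; F→BH adds B, H; BCH→AEF adds A; ACG→DE adds D → {A, B, C, D, E, F, G, H}.

{D, G}, {F, G}, {G, H}, {A, C, G}, {C, E, G}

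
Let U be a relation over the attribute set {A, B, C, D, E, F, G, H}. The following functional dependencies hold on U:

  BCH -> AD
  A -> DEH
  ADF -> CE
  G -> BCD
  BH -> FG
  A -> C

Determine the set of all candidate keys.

{A, B}, {A, G}, {B, H}, {G, H}

{A, B}⁺: A→DEH adds D, E, H; BH→FG adds F, G; A→C adds C → {A, B, C, D, E, F, G, H}. Minimal: {B}⁺ = {B}; {A}⁺ = {A, C, D, E, H} — none reach the full schema.
{A, G}⁺: A→DEH adds D, E, H; G→BCD adds B, C; BH→FG adds F → {A, B, C, D, E, F, G, H}. Minimal: {G}⁺ = {B, C, D, G}; {A}⁺ = {A, C, D, E, H} — none reach the full schema.
{B, H}⁺: BH→FG adds F, G; G→BCD adds C, D; BCH→AD adds A; A→DEH adds E → {A, B, C, D, E, F, G, H}. Minimal: {H}⁺ = {H}; {B}⁺ = {B} — none reach the full schema.
{G, H}⁺: G→BCD adds B, C, D; BH→FG adds F; BCH→AD adds A; A→DEH adds E → {A, B, C, D, E, F, G, H}. Minimal: {H}⁺ = {H}; {G}⁺ = {B, C, D, G} — none reach the full schema.
Any other superkey contains one of these as a subset, so there are no further candidate keys.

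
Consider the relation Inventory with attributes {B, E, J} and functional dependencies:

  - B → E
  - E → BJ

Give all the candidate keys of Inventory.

{B}⁺: B→E adds E; E→BJ adds J → {B, E, J}.
{E}⁺: E→BJ adds B, J → {B, E, J}.

B, E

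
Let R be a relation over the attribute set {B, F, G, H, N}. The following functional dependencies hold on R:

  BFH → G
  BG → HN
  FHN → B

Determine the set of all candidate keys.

Attribute F never appears on the right-hand side of any dependency, so F must belong to every candidate key.
{F}⁺ = {F}, which is not all of the schema, so we must add further attributes.
{B, F, G}⁺: BG→HN adds H, N → {B, F, G, H, N}.
{B, F, H}⁺: BFH→G adds G; BG→HN adds N → {B, F, G, H, N}.
{F, H, N}⁺: FHN→B adds B; BFH→G adds G → {B, F, G, H, N}.

{B, F, G}, {B, F, H}, {F, H, N}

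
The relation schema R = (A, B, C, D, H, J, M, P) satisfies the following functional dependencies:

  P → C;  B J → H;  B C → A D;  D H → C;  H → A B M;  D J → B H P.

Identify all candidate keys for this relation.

{D, J}, {B, C, J}, {B, J, P}, {C, H, J}, {H, J, P}

Attribute J never appears on the right-hand side of any dependency, so J must belong to every candidate key.
{J}⁺ = {J}, which is not all of the schema, so we must add further attributes.
{D, J}⁺: DJ→BHP adds B, H, P; P→C adds C; BC→AD adds A; H→ABM adds M → {A, B, C, D, H, J, M, P}. Minimal: {J}⁺ = {J}; {D}⁺ = {D} — none reach the full schema.
{B, C, J}⁺: BJ→H adds H; BC→AD adds A, D; H→ABM adds M; DJ→BHP adds P → {A, B, C, D, H, J, M, P}. Minimal: {C, J}⁺ = {C, J}; {B, J}⁺ = {A, B, H, J, M}; {B, C}⁺ = {A, B, C, D} — none reach the full schema.
{B, J, P}⁺: P→C adds C; BJ→H adds H; BC→AD adds A, D; H→ABM adds M → {A, B, C, D, H, J, M, P}. Minimal: {J, P}⁺ = {C, J, P}; {B, P}⁺ = {A, B, C, D, P}; {B, J}⁺ = {A, B, H, J, M} — none reach the full schema.
{C, H, J}⁺: H→ABM adds A, B, M; BC→AD adds D; DJ→BHP adds P → {A, B, C, D, H, J, M, P}. Minimal: {H, J}⁺ = {A, B, H, J, M}; {C, J}⁺ = {C, J}; {C, H}⁺ = {A, B, C, D, H, M} — none reach the full schema.
{H, J, P}⁺: P→C adds C; H→ABM adds A, B, M; BC→AD adds D → {A, B, C, D, H, J, M, P}. Minimal: {J, P}⁺ = {C, J, P}; {H, P}⁺ = {A, B, C, D, H, M, P}; {H, J}⁺ = {A, B, H, J, M} — none reach the full schema.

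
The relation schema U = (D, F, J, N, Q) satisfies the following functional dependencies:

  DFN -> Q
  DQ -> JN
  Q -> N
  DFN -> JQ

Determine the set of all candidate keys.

{D, F, N}, {D, F, Q}

Attributes D, F never appear on any right-hand side, so every candidate key must contain {D, F}.
{D, F}⁺ = {D, F}, which is not all of the schema, so we must add further attributes.
{D, F, N}⁺: DFN→Q adds Q; DQ→JN adds J → {D, F, J, N, Q}.
{D, F, Q}⁺: DQ→JN adds J, N → {D, F, J, N, Q}.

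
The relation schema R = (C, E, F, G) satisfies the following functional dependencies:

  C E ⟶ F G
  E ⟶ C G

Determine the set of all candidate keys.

Attribute E never appears on the right-hand side of any dependency, so E must belong to every candidate key.
{E}⁺ = {C, E, F, G}, which is all of the schema, so {E} is the only candidate key.

{E}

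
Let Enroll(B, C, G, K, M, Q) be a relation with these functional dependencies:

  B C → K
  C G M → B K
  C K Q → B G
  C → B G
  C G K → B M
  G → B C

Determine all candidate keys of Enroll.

CQ, GQ

Attribute Q never appears on the right-hand side of any dependency, so Q must belong to every candidate key.
{Q}⁺ = {Q}, which is not all of the schema, so we must add further attributes.
{C, Q}⁺: C→BG adds B, G; BC→K adds K; CGK→BM adds M → {B, C, G, K, M, Q}. Minimal: {Q}⁺ = {Q}; {C}⁺ = {B, C, G, K, M} — none reach the full schema.
{G, Q}⁺: G→BC adds B, C; BC→K adds K; CGK→BM adds M → {B, C, G, K, M, Q}. Minimal: {Q}⁺ = {Q}; {G}⁺ = {B, C, G, K, M} — none reach the full schema.
Any other superkey contains one of these as a subset, so there are no further candidate keys.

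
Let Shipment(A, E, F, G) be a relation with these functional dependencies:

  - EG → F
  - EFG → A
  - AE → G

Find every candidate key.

{A, E}; {E, G}

{A, E}⁺: AE→G adds G; EG→F adds F → {A, E, F, G}. Minimal: {E}⁺ = {E}; {A}⁺ = {A} — none reach the full schema.
{E, G}⁺: EG→F adds F; EFG→A adds A → {A, E, F, G}. Minimal: {G}⁺ = {G}; {E}⁺ = {E} — none reach the full schema.
Any other superkey contains one of these as a subset, so there are no further candidate keys.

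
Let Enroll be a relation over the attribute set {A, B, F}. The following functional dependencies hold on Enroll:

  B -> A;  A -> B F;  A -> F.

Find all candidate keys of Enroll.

{A}⁺: A→BF adds B, F → {A, B, F}.
{B}⁺: B→A adds A; A→BF adds F → {A, B, F}.

A, B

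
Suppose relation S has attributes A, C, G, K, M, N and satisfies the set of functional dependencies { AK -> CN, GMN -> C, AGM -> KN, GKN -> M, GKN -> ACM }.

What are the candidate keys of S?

Attribute G never appears on the right-hand side of any dependency, so G must belong to every candidate key.
{G}⁺ = {G}, which is not all of the schema, so we must add further attributes.
{A, G, K}⁺: AK→CN adds C, N; GKN→M adds M → {A, C, G, K, M, N}. Minimal: {G, K}⁺ = {G, K}; {A, K}⁺ = {A, C, K, N}; {A, G}⁺ = {A, G} — none reach the full schema.
{A, G, M}⁺: AGM→KN adds K, N; GKN→ACM adds C → {A, C, G, K, M, N}. Minimal: {G, M}⁺ = {G, M}; {A, M}⁺ = {A, M}; {A, G}⁺ = {A, G} — none reach the full schema.
{G, K, N}⁺: GKN→M adds M; GKN→ACM adds A, C → {A, C, G, K, M, N}. Minimal: {K, N}⁺ = {K, N}; {G, N}⁺ = {G, N}; {G, K}⁺ = {G, K} — none reach the full schema.

{A, G, K}, {A, G, M}, {G, K, N}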